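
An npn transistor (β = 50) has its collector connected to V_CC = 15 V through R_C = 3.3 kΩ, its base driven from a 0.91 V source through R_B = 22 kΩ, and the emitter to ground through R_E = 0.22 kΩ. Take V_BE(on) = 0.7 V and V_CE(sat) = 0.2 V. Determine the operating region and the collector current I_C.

Assume active. Base-emitter loop: I_B = (V_BB − V_BE)/(R_B + (β+1)R_E) = (0.91 − 0.7)/(22 + 51×0.22) = 0.00632 mA.
I_C = β·I_B = 50×0.00632 = 0.316 mA.
V_CE = V_CC − I_C·R_C − I_E·R_E = 15 − 0.316×3.3 − 0.322×0.22 = 13.9 V > V_CE(sat), so the active-region assumption holds.

active; I_C ≈ 0.32 mA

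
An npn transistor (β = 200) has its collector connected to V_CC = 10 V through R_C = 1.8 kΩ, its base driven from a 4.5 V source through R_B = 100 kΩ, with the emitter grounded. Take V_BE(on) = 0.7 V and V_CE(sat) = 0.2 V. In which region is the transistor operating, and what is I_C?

saturation; I_C ≈ 5.4 mA

Assume active: I_B = (4.5 − 0.7)/100 = 0.038 mA, giving I_C = β·I_B = 7.6 mA.
But then V_CE = 10 − 7.6×1.8 = -3.68 V < V_CE(sat) = 0.2 V — impossible in the active region.
So the transistor is saturated. With V_CE = 0.2 V, I_C = (V_CC − 0.2)/R_C = 9.8/1.8 = 5.44 mA.
Check: β·I_B = 7.6 mA > I_C = 5.44 mA, confirming saturation.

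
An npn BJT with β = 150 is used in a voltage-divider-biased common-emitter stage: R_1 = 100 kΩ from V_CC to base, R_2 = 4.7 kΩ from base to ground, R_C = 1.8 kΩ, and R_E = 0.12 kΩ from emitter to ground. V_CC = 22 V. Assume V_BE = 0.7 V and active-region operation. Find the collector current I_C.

I_C ≈ 1.9 mA

Thevenize the base divider: V_Th = V_CC·R_2/(R_1+R_2) = 22×4.7/105 = 0.988 V, R_Th = R_1‖R_2 = 4.49 kΩ.
Base-emitter loop: V_Th = I_B·R_Th + V_BE + (β+1)I_B·R_E, so I_B = (0.988 − 0.7) / (4.49 + 151×0.12) = 0.0127 mA.
I_C = β·I_B = 150×0.0127 = 1.91 mA, and I_E = (β+1)I_B = 1.92 mA.
V_CE = V_CC − I_C·R_C − I_E·R_E = 22 − 1.91×1.8 − 1.92×0.12 = 18.3 V.
V_CE = 18.3 V > 0.2 V confirms active-region operation.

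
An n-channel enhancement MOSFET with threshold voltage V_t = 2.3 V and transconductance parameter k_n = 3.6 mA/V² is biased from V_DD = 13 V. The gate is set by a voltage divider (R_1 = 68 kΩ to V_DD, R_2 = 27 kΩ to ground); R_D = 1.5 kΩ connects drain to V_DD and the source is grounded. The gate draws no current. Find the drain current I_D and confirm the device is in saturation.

I_D ≈ 3.5 mA

V_G = V_DD·R_2/(R_1+R_2) = 13×27/95 = 3.69 V. With the source grounded, V_GS = V_G = 3.69 V.
Assume saturation: I_D = (k_n/2)(V_GS − V_t)² = (3.6/2)×(3.69 − 2.3)² = 1.8×1.39² = 3.5 mA.
V_DS = V_DD − I_D·R_D = 13 − 3.5×1.5 = 7.75 V.
Saturation requires V_DS ≥ V_GS − V_t = 1.39 V; 7.75 ≥ 1.39 ✓.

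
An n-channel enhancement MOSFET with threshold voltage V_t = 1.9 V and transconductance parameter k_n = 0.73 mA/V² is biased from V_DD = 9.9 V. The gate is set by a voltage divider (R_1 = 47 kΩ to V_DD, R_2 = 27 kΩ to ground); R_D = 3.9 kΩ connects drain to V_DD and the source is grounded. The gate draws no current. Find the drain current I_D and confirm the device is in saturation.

I_D ≈ 1.1 mA

V_G = V_DD·R_2/(R_1+R_2) = 9.9×27/74 = 3.61 V. With the source grounded, V_GS = V_G = 3.61 V.
Assume saturation: I_D = (k_n/2)(V_GS − V_t)² = (0.73/2)×(3.61 − 1.9)² = 0.365×1.71² = 1.07 mA.
V_DS = V_DD − I_D·R_D = 9.9 − 1.07×3.9 = 5.73 V.
Saturation requires V_DS ≥ V_GS − V_t = 1.71 V; 5.73 ≥ 1.71 ✓.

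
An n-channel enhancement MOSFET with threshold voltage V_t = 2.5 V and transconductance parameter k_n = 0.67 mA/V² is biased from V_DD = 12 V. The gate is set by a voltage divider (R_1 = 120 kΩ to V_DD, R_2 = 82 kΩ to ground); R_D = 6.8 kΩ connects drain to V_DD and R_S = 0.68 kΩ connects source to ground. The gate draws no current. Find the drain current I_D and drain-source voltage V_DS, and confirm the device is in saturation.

I_D ≈ 0.98 mA, V_DS ≈ 4.7 V

V_G = V_DD·R_2/(R_1+R_2) = 12×82/202 = 4.87 V.
Assume saturation: I_D = (k_n/2)(V_GS − V_t)² with V_GS = V_G − I_D·R_S = 4.87 − 0.68·I_D.
Substituting gives 0.155·I_D² − 2.08·I_D + 1.88 = 0, with roots I_D = 0.976 or 12.5 mA.
The root I_D = 12.5 mA gives V_GS = -3.6 V ≤ V_t, so take I_D = 0.976 mA.
Then V_GS = 4.21 V and V_DS = V_DD − I_D(R_D+R_S) = 12 − 0.976×7.48 = 4.7 V.
Saturation requires V_DS ≥ V_GS − V_t = 1.71 V; 4.7 ≥ 1.71 ✓.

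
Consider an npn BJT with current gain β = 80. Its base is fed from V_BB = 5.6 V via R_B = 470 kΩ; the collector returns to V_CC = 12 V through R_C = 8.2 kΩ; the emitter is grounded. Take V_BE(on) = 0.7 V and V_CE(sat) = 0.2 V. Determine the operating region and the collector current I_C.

Assume active. Base-emitter loop: I_B = (V_BB − V_BE)/R_B = (5.6 − 0.7)/470 = 0.0104 mA.
I_C = β·I_B = 80×0.0104 = 0.834 mA.
V_CE = V_CC − I_C·R_C = 12 − 0.834×8.2 = 5.16 V > V_CE(sat), so the active-region assumption holds.

active; I_C ≈ 0.83 mA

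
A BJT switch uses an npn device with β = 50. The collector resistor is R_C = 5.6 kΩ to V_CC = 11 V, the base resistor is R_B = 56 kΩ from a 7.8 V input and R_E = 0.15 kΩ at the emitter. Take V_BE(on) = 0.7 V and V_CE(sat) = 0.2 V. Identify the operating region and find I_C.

Assume active: I_B = (7.8 − 0.7)/(56 + 51×0.15) = 0.112 mA, I_C = β·I_B = 5.58 mA.
Then V_CE = 11 − 5.58×5.6 − 5.69×0.15 = -21.1 V < 0.2 V — the active assumption fails.
Re-solve with V_CE = 0.2 V. KCL at the emitter: V_E/R_E = (V_BB−0.7−V_E)/R_B + (V_CC−0.2−V_E)/R_C, giving V_E = 0.299 V.
I_C = (V_CC − 0.2 − V_E)/R_C = (10.8 − 0.299)/5.6 = 1.88 mA.
Check: I_B = (7.1 − 0.299)/56 = 0.121 mA, and β·I_B = 6.07 mA > I_C, confirming saturation.

saturation; I_C ≈ 1.9 mA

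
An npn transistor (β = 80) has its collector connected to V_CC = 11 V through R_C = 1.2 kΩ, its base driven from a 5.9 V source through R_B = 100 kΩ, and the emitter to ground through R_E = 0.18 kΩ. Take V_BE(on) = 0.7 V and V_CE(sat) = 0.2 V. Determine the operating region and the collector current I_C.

active; I_C ≈ 3.6 mA

Assume active. Base-emitter loop: I_B = (V_BB − V_BE)/(R_B + (β+1)R_E) = (5.9 − 0.7)/(100 + 81×0.18) = 0.0454 mA.
I_C = β·I_B = 80×0.0454 = 3.63 mA.
V_CE = V_CC − I_C·R_C − I_E·R_E = 11 − 3.63×1.2 − 3.68×0.18 = 5.98 V > V_CE(sat), so the active-region assumption holds.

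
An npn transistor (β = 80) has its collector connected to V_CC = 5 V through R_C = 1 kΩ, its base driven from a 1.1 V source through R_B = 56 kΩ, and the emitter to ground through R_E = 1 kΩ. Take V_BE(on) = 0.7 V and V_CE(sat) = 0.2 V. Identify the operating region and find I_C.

Assume active. Base-emitter loop: I_B = (V_BB − V_BE)/(R_B + (β+1)R_E) = (1.1 − 0.7)/(56 + 81×1) = 0.00292 mA.
I_C = β·I_B = 80×0.00292 = 0.234 mA.
V_CE = V_CC − I_C·R_C − I_E·R_E = 5 − 0.234×1 − 0.236×1 = 4.53 V > V_CE(sat), so the active-region assumption holds.

active; I_C ≈ 0.23 mA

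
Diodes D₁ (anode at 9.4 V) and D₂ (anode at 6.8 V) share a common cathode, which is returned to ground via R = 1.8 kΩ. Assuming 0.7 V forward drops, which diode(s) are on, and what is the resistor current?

Assume both conduct. Then node N would need to be at both 9.4−0.7 = 8.7 V and 6.8−0.7 = 6.1 V, which is impossible.
Assume only D₁ conducts: V_N = 9.4 − 0.7 = 8.7 V, so I_R = 8.7/1.8 = 4.83 mA.
Check D₂: its anode-to-cathode voltage is 6.8 − 8.7 = -1.9 V < 0.7 V, so it is off. The assumption is consistent.

Only D₁ conducts; I_R ≈ 4.8 mA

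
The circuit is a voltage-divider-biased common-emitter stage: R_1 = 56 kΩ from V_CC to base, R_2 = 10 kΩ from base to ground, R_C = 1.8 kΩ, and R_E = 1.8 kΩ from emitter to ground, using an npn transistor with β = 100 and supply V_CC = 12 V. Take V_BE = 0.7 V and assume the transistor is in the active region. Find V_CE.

Thevenize the base divider: V_Th = V_CC·R_2/(R_1+R_2) = 12×10/66 = 1.82 V, R_Th = R_1‖R_2 = 8.48 kΩ.
Base-emitter loop: V_Th = I_B·R_Th + V_BE + (β+1)I_B·R_E, so I_B = (1.82 − 0.7) / (8.48 + 101×1.8) = 0.00588 mA.
I_C = β·I_B = 100×0.00588 = 0.588 mA, and I_E = (β+1)I_B = 0.594 mA.
V_CE = V_CC − I_C·R_C − I_E·R_E = 12 − 0.588×1.8 − 0.594×1.8 = 9.87 V.
V_CE = 9.87 V > 0.2 V confirms active-region operation.

V_CE ≈ 9.9 V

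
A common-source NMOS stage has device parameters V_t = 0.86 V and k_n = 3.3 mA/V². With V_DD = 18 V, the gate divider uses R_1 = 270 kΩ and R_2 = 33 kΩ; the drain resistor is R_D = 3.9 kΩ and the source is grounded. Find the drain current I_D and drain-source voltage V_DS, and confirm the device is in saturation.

I_D ≈ 2 mA, V_DS ≈ 10 V

V_G = V_DD·R_2/(R_1+R_2) = 18×33/303 = 1.96 V. With the source grounded, V_GS = V_G = 1.96 V.
Assume saturation: I_D = (k_n/2)(V_GS − V_t)² = (3.3/2)×(1.96 − 0.86)² = 1.65×1.1² = 2 mA.
V_DS = V_DD − I_D·R_D = 18 − 2×3.9 = 10.2 V.
Saturation requires V_DS ≥ V_GS − V_t = 1.1 V; 10.2 ≥ 1.1 ✓.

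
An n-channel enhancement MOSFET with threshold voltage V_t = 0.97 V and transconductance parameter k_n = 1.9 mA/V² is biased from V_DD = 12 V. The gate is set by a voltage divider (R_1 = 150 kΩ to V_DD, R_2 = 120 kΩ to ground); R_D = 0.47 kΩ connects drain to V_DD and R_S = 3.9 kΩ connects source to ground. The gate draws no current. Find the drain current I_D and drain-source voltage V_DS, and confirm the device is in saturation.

I_D ≈ 0.87 mA, V_DS ≈ 8.2 V

V_G = V_DD·R_2/(R_1+R_2) = 12×120/270 = 5.33 V.
Assume saturation: I_D = (k_n/2)(V_GS − V_t)² with V_GS = V_G − I_D·R_S = 5.33 − 3.9·I_D.
Substituting gives 14.4·I_D² − 33.3·I_D + 18.1 = 0, with roots I_D = 0.873 or 1.43 mA.
The root I_D = 1.43 mA gives V_GS = -0.259 V ≤ V_t, so take I_D = 0.873 mA.
Then V_GS = 1.93 V and V_DS = V_DD − I_D(R_D+R_S) = 12 − 0.873×4.37 = 8.18 V.
Saturation requires V_DS ≥ V_GS − V_t = 0.959 V; 8.18 ≥ 0.959 ✓.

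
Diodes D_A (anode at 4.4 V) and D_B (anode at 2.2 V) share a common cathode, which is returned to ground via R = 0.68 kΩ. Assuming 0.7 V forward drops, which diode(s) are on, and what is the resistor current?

Only D_A conducts; I_R ≈ 5.4 mA

Assume both conduct. Then node N would need to be at both 4.4−0.7 = 3.7 V and 2.2−0.7 = 1.5 V, which is impossible.
Assume only D_A conducts: V_N = 4.4 − 0.7 = 3.7 V, so I_R = 3.7/0.68 = 5.44 mA.
Check D_B: its anode-to-cathode voltage is 2.2 − 3.7 = -1.5 V < 0.7 V, so it is off. The assumption is consistent.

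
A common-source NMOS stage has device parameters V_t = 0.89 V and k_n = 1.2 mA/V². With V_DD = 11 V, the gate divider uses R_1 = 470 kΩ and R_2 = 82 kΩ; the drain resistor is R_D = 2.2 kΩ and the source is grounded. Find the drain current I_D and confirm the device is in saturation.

I_D ≈ 0.33 mA

V_G = V_DD·R_2/(R_1+R_2) = 11×82/552 = 1.63 V. With the source grounded, V_GS = V_G = 1.63 V.
Assume saturation: I_D = (k_n/2)(V_GS − V_t)² = (1.2/2)×(1.63 − 0.89)² = 0.6×0.744² = 0.332 mA.
V_DS = V_DD − I_D·R_D = 11 − 0.332×2.2 = 10.3 V.
Saturation requires V_DS ≥ V_GS − V_t = 0.744 V; 10.3 ≥ 0.744 ✓.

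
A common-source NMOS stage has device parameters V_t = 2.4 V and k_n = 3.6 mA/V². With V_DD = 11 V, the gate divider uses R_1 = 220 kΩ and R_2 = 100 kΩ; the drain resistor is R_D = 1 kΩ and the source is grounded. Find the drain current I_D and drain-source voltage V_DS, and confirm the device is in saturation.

V_G = V_DD·R_2/(R_1+R_2) = 11×100/320 = 3.44 V. With the source grounded, V_GS = V_G = 3.44 V.
Assume saturation: I_D = (k_n/2)(V_GS − V_t)² = (3.6/2)×(3.44 − 2.4)² = 1.8×1.04² = 1.94 mA.
V_DS = V_DD − I_D·R_D = 11 − 1.94×1 = 9.06 V.
Saturation requires V_DS ≥ V_GS − V_t = 1.04 V; 9.06 ≥ 1.04 ✓.

I_D ≈ 1.9 mA, V_DS ≈ 9.1 V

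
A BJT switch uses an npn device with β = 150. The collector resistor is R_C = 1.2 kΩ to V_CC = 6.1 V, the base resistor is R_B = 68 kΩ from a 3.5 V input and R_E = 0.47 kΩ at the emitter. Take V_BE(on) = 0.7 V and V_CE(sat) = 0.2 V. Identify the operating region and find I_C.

Assume active. Base-emitter loop: I_B = (V_BB − V_BE)/(R_B + (β+1)R_E) = (3.5 − 0.7)/(68 + 151×0.47) = 0.0201 mA.
I_C = β·I_B = 150×0.0201 = 3.02 mA.
V_CE = V_CC − I_C·R_C − I_E·R_E = 6.1 − 3.02×1.2 − 3.04×0.47 = 1.04 V > V_CE(sat), so the active-region assumption holds.

active; I_C ≈ 3 mA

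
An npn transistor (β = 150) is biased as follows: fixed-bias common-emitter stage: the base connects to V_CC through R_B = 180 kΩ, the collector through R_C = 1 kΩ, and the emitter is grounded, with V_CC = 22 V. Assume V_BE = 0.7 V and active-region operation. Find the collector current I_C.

Base loop: V_CC = I_B·R_B + V_BE, so I_B = (22 − 0.7)/180 kΩ = 0.118 mA.
In the active region I_C = β·I_B = 150 × 0.118 = 17.8 mA.
Collector loop: V_CE = V_CC − I_C·R_C = 22 − 17.8×1 = 4.25 V.
Since V_CE = 4.25 V > V_CE(sat) ≈ 0.2 V, the transistor is in the active region as assumed.

I_C ≈ 18 mA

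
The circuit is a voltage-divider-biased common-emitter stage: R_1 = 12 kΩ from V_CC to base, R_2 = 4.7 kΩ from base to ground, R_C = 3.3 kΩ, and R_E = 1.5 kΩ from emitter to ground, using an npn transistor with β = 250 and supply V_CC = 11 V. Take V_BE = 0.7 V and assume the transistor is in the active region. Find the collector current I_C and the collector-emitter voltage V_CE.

I_C ≈ 1.6 mA, V_CE ≈ 3.4 V

Thevenize the base divider: V_Th = V_CC·R_2/(R_1+R_2) = 11×4.7/16.7 = 3.1 V, R_Th = R_1‖R_2 = 3.38 kΩ.
Base-emitter loop: V_Th = I_B·R_Th + V_BE + (β+1)I_B·R_E, so I_B = (3.1 − 0.7) / (3.38 + 251×1.5) = 0.00631 mA.
I_C = β·I_B = 250×0.00631 = 1.58 mA, and I_E = (β+1)I_B = 1.58 mA.
V_CE = V_CC − I_C·R_C − I_E·R_E = 11 − 1.58×3.3 − 1.58×1.5 = 3.42 V.
V_CE = 3.42 V > 0.2 V confirms active-region operation.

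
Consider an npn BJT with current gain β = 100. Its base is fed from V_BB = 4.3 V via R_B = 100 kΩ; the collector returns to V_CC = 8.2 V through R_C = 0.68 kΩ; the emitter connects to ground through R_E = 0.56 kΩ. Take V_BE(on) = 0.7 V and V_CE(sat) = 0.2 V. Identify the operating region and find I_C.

Assume active. Base-emitter loop: I_B = (V_BB − V_BE)/(R_B + (β+1)R_E) = (4.3 − 0.7)/(100 + 101×0.56) = 0.023 mA.
I_C = β·I_B = 100×0.023 = 2.3 mA.
V_CE = V_CC − I_C·R_C − I_E·R_E = 8.2 − 2.3×0.68 − 2.32×0.56 = 5.34 V > V_CE(sat), so the active-region assumption holds.

active; I_C ≈ 2.3 mA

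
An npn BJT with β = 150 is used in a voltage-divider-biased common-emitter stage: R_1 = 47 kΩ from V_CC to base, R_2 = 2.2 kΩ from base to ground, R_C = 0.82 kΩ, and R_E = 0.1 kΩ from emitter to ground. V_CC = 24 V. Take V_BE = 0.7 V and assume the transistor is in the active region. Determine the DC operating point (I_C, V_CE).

I_C ≈ 3.3 mA, V_CE ≈ 21 V

Thevenize the base divider: V_Th = V_CC·R_2/(R_1+R_2) = 24×2.2/49.2 = 1.07 V, R_Th = R_1‖R_2 = 2.1 kΩ.
Base-emitter loop: V_Th = I_B·R_Th + V_BE + (β+1)I_B·R_E, so I_B = (1.07 − 0.7) / (2.1 + 151×0.1) = 0.0217 mA.
I_C = β·I_B = 150×0.0217 = 3.25 mA, and I_E = (β+1)I_B = 3.28 mA.
V_CE = V_CC − I_C·R_C − I_E·R_E = 24 − 3.25×0.82 − 3.28×0.1 = 21 V.
V_CE = 21 V > 0.2 V confirms active-region operation.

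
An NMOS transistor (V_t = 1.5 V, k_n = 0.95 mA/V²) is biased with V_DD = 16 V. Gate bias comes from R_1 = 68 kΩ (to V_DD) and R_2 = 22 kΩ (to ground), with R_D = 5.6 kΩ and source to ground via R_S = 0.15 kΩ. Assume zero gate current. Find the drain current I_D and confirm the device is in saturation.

I_D ≈ 2.1 mA

V_G = V_DD·R_2/(R_1+R_2) = 16×22/90 = 3.91 V.
Assume saturation: I_D = (k_n/2)(V_GS − V_t)² with V_GS = V_G − I_D·R_S = 3.91 − 0.15·I_D.
Substituting gives 0.0107·I_D² − 1.34·I_D + 2.76 = 0, with roots I_D = 2.09 or 124 mA.
The root I_D = 124 mA gives V_GS = -14.6 V ≤ V_t, so take I_D = 2.09 mA.
Then V_GS = 3.6 V and V_DS = V_DD − I_D(R_D+R_S) = 16 − 2.09×5.75 = 3.98 V.
Saturation requires V_DS ≥ V_GS − V_t = 2.1 V; 3.98 ≥ 2.1 ✓.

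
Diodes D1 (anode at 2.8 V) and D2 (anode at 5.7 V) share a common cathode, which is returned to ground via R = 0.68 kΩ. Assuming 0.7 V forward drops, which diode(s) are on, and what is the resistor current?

Only D2 conducts; I_R ≈ 7.4 mA

Assume both conduct. Then node N would need to be at both 2.8−0.7 = 2.1 V and 5.7−0.7 = 5 V, which is impossible.
Assume only D2 conducts: V_N = 5.7 − 0.7 = 5 V, so I_R = 5/0.68 = 7.35 mA.
Check D1: its anode-to-cathode voltage is 2.8 − 5 = -2.2 V < 0.7 V, so it is off. The assumption is consistent.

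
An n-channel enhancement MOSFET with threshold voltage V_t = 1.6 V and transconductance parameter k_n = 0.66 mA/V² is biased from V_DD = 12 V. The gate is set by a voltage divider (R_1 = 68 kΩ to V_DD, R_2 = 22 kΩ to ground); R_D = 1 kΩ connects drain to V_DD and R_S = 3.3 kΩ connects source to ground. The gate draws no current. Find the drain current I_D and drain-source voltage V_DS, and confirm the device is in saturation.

V_G = V_DD·R_2/(R_1+R_2) = 12×22/90 = 2.93 V.
Assume saturation: I_D = (k_n/2)(V_GS − V_t)² with V_GS = V_G − I_D·R_S = 2.93 − 3.3·I_D.
Substituting gives 3.59·I_D² − 3.9·I_D + 0.587 = 0, with roots I_D = 0.18 or 0.906 mA.
The root I_D = 0.906 mA gives V_GS = -0.0571 V ≤ V_t, so take I_D = 0.18 mA.
Then V_GS = 2.34 V and V_DS = V_DD − I_D(R_D+R_S) = 12 − 0.18×4.3 = 11.2 V.
Saturation requires V_DS ≥ V_GS − V_t = 0.739 V; 11.2 ≥ 0.739 ✓.

I_D ≈ 0.18 mA, V_DS ≈ 11 V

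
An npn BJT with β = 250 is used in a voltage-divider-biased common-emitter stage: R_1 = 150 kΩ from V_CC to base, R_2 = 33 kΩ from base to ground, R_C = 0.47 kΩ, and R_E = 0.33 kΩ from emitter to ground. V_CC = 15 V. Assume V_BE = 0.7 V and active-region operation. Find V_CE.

Thevenize the base divider: V_Th = V_CC·R_2/(R_1+R_2) = 15×33/183 = 2.7 V, R_Th = R_1‖R_2 = 27 kΩ.
Base-emitter loop: V_Th = I_B·R_Th + V_BE + (β+1)I_B·R_E, so I_B = (2.7 − 0.7) / (27 + 251×0.33) = 0.0182 mA.
I_C = β·I_B = 250×0.0182 = 4.56 mA, and I_E = (β+1)I_B = 4.58 mA.
V_CE = V_CC − I_C·R_C − I_E·R_E = 15 − 4.56×0.47 − 4.58×0.33 = 11.3 V.
V_CE = 11.3 V > 0.2 V confirms active-region operation.

V_CE ≈ 11 V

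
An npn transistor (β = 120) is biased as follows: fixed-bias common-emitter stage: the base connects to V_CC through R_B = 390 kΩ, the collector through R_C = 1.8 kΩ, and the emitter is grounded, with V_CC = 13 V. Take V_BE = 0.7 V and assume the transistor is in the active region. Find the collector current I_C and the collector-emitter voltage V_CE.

Base loop: V_CC = I_B·R_B + V_BE, so I_B = (13 − 0.7)/390 kΩ = 0.0315 mA.
In the active region I_C = β·I_B = 120 × 0.0315 = 3.78 mA.
Collector loop: V_CE = V_CC − I_C·R_C = 13 − 3.78×1.8 = 6.19 V.
Since V_CE = 6.19 V > V_CE(sat) ≈ 0.2 V, the transistor is in the active region as assumed.

I_C ≈ 3.8 mA, V_CE ≈ 6.2 V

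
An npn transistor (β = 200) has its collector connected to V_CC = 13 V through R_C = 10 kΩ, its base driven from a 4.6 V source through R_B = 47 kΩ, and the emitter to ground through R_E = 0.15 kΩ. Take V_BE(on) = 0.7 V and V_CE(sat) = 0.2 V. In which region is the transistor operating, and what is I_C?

Assume active: I_B = (4.6 − 0.7)/(47 + 201×0.15) = 0.0506 mA, I_C = β·I_B = 10.1 mA.
Then V_CE = 13 − 10.1×10 − 10.2×0.15 = -89.6 V < 0.2 V — the active assumption fails.
Re-solve with V_CE = 0.2 V. KCL at the emitter: V_E/R_E = (V_BB−0.7−V_E)/R_B + (V_CC−0.2−V_E)/R_C, giving V_E = 0.201 V.
I_C = (V_CC − 0.2 − V_E)/R_C = (12.8 − 0.201)/10 = 1.26 mA.
Check: I_B = (3.9 − 0.201)/47 = 0.0787 mA, and β·I_B = 15.7 mA > I_C, confirming saturation.

saturation; I_C ≈ 1.3 mA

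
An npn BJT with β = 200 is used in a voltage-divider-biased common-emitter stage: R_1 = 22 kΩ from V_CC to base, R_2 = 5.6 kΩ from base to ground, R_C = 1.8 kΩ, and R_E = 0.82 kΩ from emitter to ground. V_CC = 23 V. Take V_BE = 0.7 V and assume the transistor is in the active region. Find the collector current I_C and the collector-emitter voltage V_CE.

Thevenize the base divider: V_Th = V_CC·R_2/(R_1+R_2) = 23×5.6/27.6 = 4.67 V, R_Th = R_1‖R_2 = 4.46 kΩ.
Base-emitter loop: V_Th = I_B·R_Th + V_BE + (β+1)I_B·R_E, so I_B = (4.67 − 0.7) / (4.46 + 201×0.82) = 0.0234 mA.
I_C = β·I_B = 200×0.0234 = 4.69 mA, and I_E = (β+1)I_B = 4.71 mA.
V_CE = V_CC − I_C·R_C − I_E·R_E = 23 − 4.69×1.8 − 4.71×0.82 = 10.7 V.
V_CE = 10.7 V > 0.2 V confirms active-region operation.

I_C ≈ 4.7 mA, V_CE ≈ 11 V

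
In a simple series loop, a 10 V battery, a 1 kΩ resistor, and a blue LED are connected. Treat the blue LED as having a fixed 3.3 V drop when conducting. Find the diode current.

KVL around the loop: 10 = V_D + I·R = 3.3 + I × 1 kΩ.
So I = (10 − 3.3) / 1 kΩ = 6.7 / 1 = 6.7 mA.

I ≈ 6.7 mA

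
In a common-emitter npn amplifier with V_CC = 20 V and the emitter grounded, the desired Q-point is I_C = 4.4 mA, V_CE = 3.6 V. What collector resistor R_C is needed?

R_C ≈ 3.7 kΩ

Collector loop: V_CC = I_C·R_C + V_CE.
R_C = (V_CC − V_CE)/I_C = (20 − 3.6)/4.4 = 3.73 kΩ.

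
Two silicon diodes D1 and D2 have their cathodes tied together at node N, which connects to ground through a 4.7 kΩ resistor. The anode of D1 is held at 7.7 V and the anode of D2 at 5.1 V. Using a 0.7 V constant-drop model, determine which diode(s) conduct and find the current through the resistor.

Only D1 conducts; I_R ≈ 1.5 mA

Assume both conduct. Then node N would need to be at both 7.7−0.7 = 7 V and 5.1−0.7 = 4.4 V, which is impossible.
Assume only D1 conducts: V_N = 7.7 − 0.7 = 7 V, so I_R = 7/4.7 = 1.49 mA.
Check D2: its anode-to-cathode voltage is 5.1 − 7 = -1.9 V < 0.7 V, so it is off. The assumption is consistent.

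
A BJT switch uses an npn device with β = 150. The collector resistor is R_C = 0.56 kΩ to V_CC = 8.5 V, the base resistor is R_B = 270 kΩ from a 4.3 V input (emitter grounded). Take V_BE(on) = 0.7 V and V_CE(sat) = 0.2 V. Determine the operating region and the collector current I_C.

active; I_C ≈ 2 mA

Assume active. Base-emitter loop: I_B = (V_BB − V_BE)/R_B = (4.3 − 0.7)/270 = 0.0133 mA.
I_C = β·I_B = 150×0.0133 = 2 mA.
V_CE = V_CC − I_C·R_C = 8.5 − 2×0.56 = 7.38 V > V_CE(sat), so the active-region assumption holds.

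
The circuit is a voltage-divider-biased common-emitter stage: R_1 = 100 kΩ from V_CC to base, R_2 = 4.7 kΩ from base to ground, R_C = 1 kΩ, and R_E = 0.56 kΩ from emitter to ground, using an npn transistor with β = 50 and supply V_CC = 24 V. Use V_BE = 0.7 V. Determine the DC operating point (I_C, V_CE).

Thevenize the base divider: V_Th = V_CC·R_2/(R_1+R_2) = 24×4.7/105 = 1.08 V, R_Th = R_1‖R_2 = 4.49 kΩ.
Base-emitter loop: V_Th = I_B·R_Th + V_BE + (β+1)I_B·R_E, so I_B = (1.08 − 0.7) / (4.49 + 51×0.56) = 0.0114 mA.
I_C = β·I_B = 50×0.0114 = 0.571 mA, and I_E = (β+1)I_B = 0.582 mA.
V_CE = V_CC − I_C·R_C − I_E·R_E = 24 − 0.571×1 − 0.582×0.56 = 23.1 V.
V_CE = 23.1 V > 0.2 V confirms active-region operation.

I_C ≈ 0.57 mA, V_CE ≈ 23 V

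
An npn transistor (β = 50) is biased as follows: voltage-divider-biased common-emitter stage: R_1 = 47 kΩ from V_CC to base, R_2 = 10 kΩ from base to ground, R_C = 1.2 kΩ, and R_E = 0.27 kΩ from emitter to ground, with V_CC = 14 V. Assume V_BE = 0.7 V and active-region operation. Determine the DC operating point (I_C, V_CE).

I_C ≈ 4 mA, V_CE ≈ 8.1 V

Thevenize the base divider: V_Th = V_CC·R_2/(R_1+R_2) = 14×10/57 = 2.46 V, R_Th = R_1‖R_2 = 8.25 kΩ.
Base-emitter loop: V_Th = I_B·R_Th + V_BE + (β+1)I_B·R_E, so I_B = (2.46 − 0.7) / (8.25 + 51×0.27) = 0.0798 mA.
I_C = β·I_B = 50×0.0798 = 3.99 mA, and I_E = (β+1)I_B = 4.07 mA.
V_CE = V_CC − I_C·R_C − I_E·R_E = 14 − 3.99×1.2 − 4.07×0.27 = 8.12 V.
V_CE = 8.12 V > 0.2 V confirms active-region operation.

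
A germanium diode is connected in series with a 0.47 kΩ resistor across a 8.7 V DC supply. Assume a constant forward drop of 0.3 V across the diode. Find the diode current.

I ≈ 18 mA

KVL around the loop: 8.7 = V_D + I·R = 0.3 + I × 0.47 kΩ.
So I = (8.7 − 0.3) / 0.47 kΩ = 8.4 / 0.47 = 17.9 mA.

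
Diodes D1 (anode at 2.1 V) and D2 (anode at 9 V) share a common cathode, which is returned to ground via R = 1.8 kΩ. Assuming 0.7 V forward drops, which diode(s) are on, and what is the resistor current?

Only D2 conducts; I_R ≈ 4.6 mA

Assume both conduct. Then node N would need to be at both 2.1−0.7 = 1.4 V and 9−0.7 = 8.3 V, which is impossible.
Assume only D2 conducts: V_N = 9 − 0.7 = 8.3 V, so I_R = 8.3/1.8 = 4.61 mA.
Check D1: its anode-to-cathode voltage is 2.1 − 8.3 = -6.2 V < 0.7 V, so it is off. The assumption is consistent.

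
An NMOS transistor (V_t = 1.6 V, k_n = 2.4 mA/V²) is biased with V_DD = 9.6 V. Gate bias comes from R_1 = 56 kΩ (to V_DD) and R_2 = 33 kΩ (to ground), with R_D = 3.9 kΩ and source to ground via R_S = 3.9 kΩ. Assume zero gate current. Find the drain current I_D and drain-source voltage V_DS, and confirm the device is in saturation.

I_D ≈ 0.36 mA, V_DS ≈ 6.8 V

V_G = V_DD·R_2/(R_1+R_2) = 9.6×33/89 = 3.56 V.
Assume saturation: I_D = (k_n/2)(V_GS − V_t)² with V_GS = V_G − I_D·R_S = 3.56 − 3.9·I_D.
Substituting gives 18.3·I_D² − 19.3·I_D + 4.61 = 0, with roots I_D = 0.362 or 0.698 mA.
The root I_D = 0.698 mA gives V_GS = 0.837 V ≤ V_t, so take I_D = 0.362 mA.
Then V_GS = 2.15 V and V_DS = V_DD − I_D(R_D+R_S) = 9.6 − 0.362×7.8 = 6.78 V.
Saturation requires V_DS ≥ V_GS − V_t = 0.549 V; 6.78 ≥ 0.549 ✓.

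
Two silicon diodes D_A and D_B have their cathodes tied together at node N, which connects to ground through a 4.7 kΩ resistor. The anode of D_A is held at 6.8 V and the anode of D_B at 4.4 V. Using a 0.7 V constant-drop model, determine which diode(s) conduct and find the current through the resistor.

Assume both conduct. Then node N would need to be at both 6.8−0.7 = 6.1 V and 4.4−0.7 = 3.7 V, which is impossible.
Assume only D_A conducts: V_N = 6.8 − 0.7 = 6.1 V, so I_R = 6.1/4.7 = 1.3 mA.
Check D_B: its anode-to-cathode voltage is 4.4 − 6.1 = -1.7 V < 0.7 V, so it is off. The assumption is consistent.

Only D_A conducts; I_R ≈ 1.3 mA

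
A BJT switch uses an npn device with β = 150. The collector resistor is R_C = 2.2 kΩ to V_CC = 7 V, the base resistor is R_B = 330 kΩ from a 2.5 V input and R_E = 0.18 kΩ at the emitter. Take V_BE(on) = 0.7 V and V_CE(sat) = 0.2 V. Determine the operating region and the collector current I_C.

active; I_C ≈ 0.76 mA

Assume active. Base-emitter loop: I_B = (V_BB − V_BE)/(R_B + (β+1)R_E) = (2.5 − 0.7)/(330 + 151×0.18) = 0.00504 mA.
I_C = β·I_B = 150×0.00504 = 0.756 mA.
V_CE = V_CC − I_C·R_C − I_E·R_E = 7 − 0.756×2.2 − 0.761×0.18 = 5.2 V > V_CE(sat), so the active-region assumption holds.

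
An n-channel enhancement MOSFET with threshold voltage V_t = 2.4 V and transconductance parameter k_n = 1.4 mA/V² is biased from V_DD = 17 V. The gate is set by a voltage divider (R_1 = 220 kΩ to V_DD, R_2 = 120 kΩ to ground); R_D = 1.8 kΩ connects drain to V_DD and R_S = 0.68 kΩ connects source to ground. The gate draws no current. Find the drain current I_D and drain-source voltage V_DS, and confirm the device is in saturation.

V_G = V_DD·R_2/(R_1+R_2) = 17×120/340 = 6 V.
Assume saturation: I_D = (k_n/2)(V_GS − V_t)² with V_GS = V_G − I_D·R_S = 6 − 0.68·I_D.
Substituting gives 0.324·I_D² − 4.43·I_D + 9.07 = 0, with roots I_D = 2.51 or 11.2 mA.
The root I_D = 11.2 mA gives V_GS = -1.59 V ≤ V_t, so take I_D = 2.51 mA.
Then V_GS = 4.29 V and V_DS = V_DD − I_D(R_D+R_S) = 17 − 2.51×2.48 = 10.8 V.
Saturation requires V_DS ≥ V_GS − V_t = 1.89 V; 10.8 ≥ 1.89 ✓.

I_D ≈ 2.5 mA, V_DS ≈ 11 V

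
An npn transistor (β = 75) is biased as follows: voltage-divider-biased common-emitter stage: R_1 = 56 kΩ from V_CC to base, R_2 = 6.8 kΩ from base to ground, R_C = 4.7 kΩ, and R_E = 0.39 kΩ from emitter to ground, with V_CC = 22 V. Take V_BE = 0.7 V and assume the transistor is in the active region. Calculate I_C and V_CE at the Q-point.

I_C ≈ 3.5 mA, V_CE ≈ 4 V

Thevenize the base divider: V_Th = V_CC·R_2/(R_1+R_2) = 22×6.8/62.8 = 2.38 V, R_Th = R_1‖R_2 = 6.06 kΩ.
Base-emitter loop: V_Th = I_B·R_Th + V_BE + (β+1)I_B·R_E, so I_B = (2.38 − 0.7) / (6.06 + 76×0.39) = 0.0471 mA.
I_C = β·I_B = 75×0.0471 = 3.53 mA, and I_E = (β+1)I_B = 3.58 mA.
V_CE = V_CC − I_C·R_C − I_E·R_E = 22 − 3.53×4.7 − 3.58×0.39 = 4 V.
V_CE = 4 V > 0.2 V confirms active-region operation.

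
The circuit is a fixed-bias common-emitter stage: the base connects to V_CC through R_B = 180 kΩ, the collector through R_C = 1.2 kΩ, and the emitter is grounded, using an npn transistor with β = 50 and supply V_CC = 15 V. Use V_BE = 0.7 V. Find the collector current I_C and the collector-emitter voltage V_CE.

I_C ≈ 4 mA, V_CE ≈ 10 V

Base loop: V_CC = I_B·R_B + V_BE, so I_B = (15 − 0.7)/180 kΩ = 0.0794 mA.
In the active region I_C = β·I_B = 50 × 0.0794 = 3.97 mA.
Collector loop: V_CE = V_CC − I_C·R_C = 15 − 3.97×1.2 = 10.2 V.
Since V_CE = 10.2 V > V_CE(sat) ≈ 0.2 V, the transistor is in the active region as assumed.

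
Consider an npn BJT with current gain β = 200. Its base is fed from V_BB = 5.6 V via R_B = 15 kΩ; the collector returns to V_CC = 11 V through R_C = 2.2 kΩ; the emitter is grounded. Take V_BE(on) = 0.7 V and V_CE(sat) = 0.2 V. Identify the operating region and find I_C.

Assume active: I_B = (5.6 − 0.7)/15 = 0.327 mA, giving I_C = β·I_B = 65.3 mA.
But then V_CE = 11 − 65.3×2.2 = -133 V < V_CE(sat) = 0.2 V — impossible in the active region.
So the transistor is saturated. With V_CE = 0.2 V, I_C = (V_CC − 0.2)/R_C = 10.8/2.2 = 4.91 mA.
Check: β·I_B = 65.3 mA > I_C = 4.91 mA, confirming saturation.

saturation; I_C ≈ 4.9 mA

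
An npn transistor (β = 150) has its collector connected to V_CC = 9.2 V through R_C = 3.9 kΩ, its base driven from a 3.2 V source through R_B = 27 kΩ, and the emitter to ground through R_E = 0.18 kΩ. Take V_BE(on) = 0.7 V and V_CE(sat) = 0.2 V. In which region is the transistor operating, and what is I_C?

Assume active: I_B = (3.2 − 0.7)/(27 + 151×0.18) = 0.0461 mA, I_C = β·I_B = 6.92 mA.
Then V_CE = 9.2 − 6.92×3.9 − 6.97×0.18 = -19 V < 0.2 V — the active assumption fails.
Re-solve with V_CE = 0.2 V. KCL at the emitter: V_E/R_E = (V_BB−0.7−V_E)/R_B + (V_CC−0.2−V_E)/R_C, giving V_E = 0.41 V.
I_C = (V_CC − 0.2 − V_E)/R_C = (9 − 0.41)/3.9 = 2.2 mA.
Check: I_B = (2.5 − 0.41)/27 = 0.0774 mA, and β·I_B = 11.6 mA > I_C, confirming saturation.

saturation; I_C ≈ 2.2 mA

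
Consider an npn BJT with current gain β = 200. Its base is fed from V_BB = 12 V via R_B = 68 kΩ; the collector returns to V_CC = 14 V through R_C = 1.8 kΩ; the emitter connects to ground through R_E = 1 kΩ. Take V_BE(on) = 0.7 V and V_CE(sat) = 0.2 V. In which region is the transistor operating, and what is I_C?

Assume active: I_B = (12 − 0.7)/(68 + 201×1) = 0.042 mA, I_C = β·I_B = 8.4 mA.
Then V_CE = 14 − 8.4×1.8 − 8.44×1 = -9.57 V < 0.2 V — the active assumption fails.
Re-solve with V_CE = 0.2 V. KCL at the emitter: V_E/R_E = (V_BB−0.7−V_E)/R_B + (V_CC−0.2−V_E)/R_C, giving V_E = 4.99 V.
I_C = (V_CC − 0.2 − V_E)/R_C = (13.8 − 4.99)/1.8 = 4.9 mA.
Check: I_B = (11.3 − 4.99)/68 = 0.0928 mA, and β·I_B = 18.6 mA > I_C, confirming saturation.

saturation; I_C ≈ 4.9 mA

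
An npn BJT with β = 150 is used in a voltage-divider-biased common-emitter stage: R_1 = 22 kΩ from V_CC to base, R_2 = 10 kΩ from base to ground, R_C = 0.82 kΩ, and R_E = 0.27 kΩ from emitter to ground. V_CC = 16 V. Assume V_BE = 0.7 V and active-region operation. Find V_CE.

Thevenize the base divider: V_Th = V_CC·R_2/(R_1+R_2) = 16×10/32 = 5 V, R_Th = R_1‖R_2 = 6.88 kΩ.
Base-emitter loop: V_Th = I_B·R_Th + V_BE + (β+1)I_B·R_E, so I_B = (5 − 0.7) / (6.88 + 151×0.27) = 0.0903 mA.
I_C = β·I_B = 150×0.0903 = 13.5 mA, and I_E = (β+1)I_B = 13.6 mA.
V_CE = V_CC − I_C·R_C − I_E·R_E = 16 − 13.5×0.82 − 13.6×0.27 = 1.22 V.
V_CE = 1.22 V > 0.2 V confirms active-region operation.

V_CE ≈ 1.2 V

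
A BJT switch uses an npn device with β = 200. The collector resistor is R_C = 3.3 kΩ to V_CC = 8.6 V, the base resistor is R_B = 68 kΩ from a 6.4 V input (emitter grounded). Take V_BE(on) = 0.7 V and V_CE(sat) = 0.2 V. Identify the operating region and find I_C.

Assume active: I_B = (6.4 − 0.7)/68 = 0.0838 mA, giving I_C = β·I_B = 16.8 mA.
But then V_CE = 8.6 − 16.8×3.3 = -46.7 V < V_CE(sat) = 0.2 V — impossible in the active region.
So the transistor is saturated. With V_CE = 0.2 V, I_C = (V_CC − 0.2)/R_C = 8.4/3.3 = 2.55 mA.
Check: β·I_B = 16.8 mA > I_C = 2.55 mA, confirming saturation.

saturation; I_C ≈ 2.5 mA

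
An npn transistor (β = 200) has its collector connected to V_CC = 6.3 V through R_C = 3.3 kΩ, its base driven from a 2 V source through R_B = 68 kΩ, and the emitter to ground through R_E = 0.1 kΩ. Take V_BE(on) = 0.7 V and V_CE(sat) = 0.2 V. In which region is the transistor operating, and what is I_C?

saturation; I_C ≈ 1.8 mA

Assume active: I_B = (2 − 0.7)/(68 + 201×0.1) = 0.0148 mA, I_C = β·I_B = 2.95 mA.
Then V_CE = 6.3 − 2.95×3.3 − 2.97×0.1 = -3.74 V < 0.2 V — the active assumption fails.
Re-solve with V_CE = 0.2 V. KCL at the emitter: V_E/R_E = (V_BB−0.7−V_E)/R_B + (V_CC−0.2−V_E)/R_C, giving V_E = 0.181 V.
I_C = (V_CC − 0.2 − V_E)/R_C = (6.1 − 0.181)/3.3 = 1.79 mA.
Check: I_B = (1.3 − 0.181)/68 = 0.0165 mA, and β·I_B = 3.29 mA > I_C, confirming saturation.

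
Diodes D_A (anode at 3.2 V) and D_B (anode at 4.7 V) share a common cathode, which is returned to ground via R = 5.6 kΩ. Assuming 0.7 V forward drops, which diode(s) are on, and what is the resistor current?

Only D_B conducts; I_R ≈ 0.71 mA

Assume both conduct. Then node N would need to be at both 3.2−0.7 = 2.5 V and 4.7−0.7 = 4 V, which is impossible.
Assume only D_B conducts: V_N = 4.7 − 0.7 = 4 V, so I_R = 4/5.6 = 0.714 mA.
Check D_A: its anode-to-cathode voltage is 3.2 − 4 = -0.8 V < 0.7 V, so it is off. The assumption is consistent.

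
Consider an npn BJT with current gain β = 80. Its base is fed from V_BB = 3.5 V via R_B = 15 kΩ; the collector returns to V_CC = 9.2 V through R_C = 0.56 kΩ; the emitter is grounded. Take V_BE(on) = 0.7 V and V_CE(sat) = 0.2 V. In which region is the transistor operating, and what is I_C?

active; I_C ≈ 15 mA

Assume active. Base-emitter loop: I_B = (V_BB − V_BE)/R_B = (3.5 − 0.7)/15 = 0.187 mA.
I_C = β·I_B = 80×0.187 = 14.9 mA.
V_CE = V_CC − I_C·R_C = 9.2 − 14.9×0.56 = 0.837 V > V_CE(sat), so the active-region assumption holds.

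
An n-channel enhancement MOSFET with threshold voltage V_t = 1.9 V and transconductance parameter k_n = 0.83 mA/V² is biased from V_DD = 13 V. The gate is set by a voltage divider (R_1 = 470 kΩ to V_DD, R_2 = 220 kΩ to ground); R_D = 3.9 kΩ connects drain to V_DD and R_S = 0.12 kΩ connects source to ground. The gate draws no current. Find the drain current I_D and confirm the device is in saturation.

V_G = V_DD·R_2/(R_1+R_2) = 13×220/690 = 4.14 V.
Assume saturation: I_D = (k_n/2)(V_GS − V_t)² with V_GS = V_G − I_D·R_S = 4.14 − 0.12·I_D.
Substituting gives 0.00598·I_D² − 1.22·I_D + 2.09 = 0, with roots I_D = 1.72 or 203 mA.
The root I_D = 203 mA gives V_GS = -20.2 V ≤ V_t, so take I_D = 1.72 mA.
Then V_GS = 3.94 V and V_DS = V_DD − I_D(R_D+R_S) = 13 − 1.72×4.02 = 6.07 V.
Saturation requires V_DS ≥ V_GS − V_t = 2.04 V; 6.07 ≥ 2.04 ✓.

I_D ≈ 1.7 mA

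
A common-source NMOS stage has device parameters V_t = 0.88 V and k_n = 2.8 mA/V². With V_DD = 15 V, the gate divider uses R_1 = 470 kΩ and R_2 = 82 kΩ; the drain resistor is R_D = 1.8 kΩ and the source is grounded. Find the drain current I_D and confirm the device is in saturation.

I_D ≈ 2.5 mA

V_G = V_DD·R_2/(R_1+R_2) = 15×82/552 = 2.23 V. With the source grounded, V_GS = V_G = 2.23 V.
Assume saturation: I_D = (k_n/2)(V_GS − V_t)² = (2.8/2)×(2.23 − 0.88)² = 1.4×1.35² = 2.54 mA.
V_DS = V_DD − I_D·R_D = 15 − 2.54×1.8 = 10.4 V.
Saturation requires V_DS ≥ V_GS − V_t = 1.35 V; 10.4 ≥ 1.35 ✓.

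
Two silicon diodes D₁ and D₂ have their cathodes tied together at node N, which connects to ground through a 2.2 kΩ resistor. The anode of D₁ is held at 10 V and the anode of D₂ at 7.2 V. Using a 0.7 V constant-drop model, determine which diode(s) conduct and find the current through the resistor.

Only D₁ conducts; I_R ≈ 4.2 mA

Assume both conduct. Then node N would need to be at both 10−0.7 = 9.3 V and 7.2−0.7 = 6.5 V, which is impossible.
Assume only D₁ conducts: V_N = 10 − 0.7 = 9.3 V, so I_R = 9.3/2.2 = 4.23 mA.
Check D₂: its anode-to-cathode voltage is 7.2 − 9.3 = -2.1 V < 0.7 V, so it is off. The assumption is consistent.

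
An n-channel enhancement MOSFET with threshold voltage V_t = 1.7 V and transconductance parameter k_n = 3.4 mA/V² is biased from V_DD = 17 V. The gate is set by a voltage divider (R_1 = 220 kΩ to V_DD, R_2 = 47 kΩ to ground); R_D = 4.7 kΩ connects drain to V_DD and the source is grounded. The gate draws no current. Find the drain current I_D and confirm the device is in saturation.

V_G = V_DD·R_2/(R_1+R_2) = 17×47/267 = 2.99 V. With the source grounded, V_GS = V_G = 2.99 V.
Assume saturation: I_D = (k_n/2)(V_GS − V_t)² = (3.4/2)×(2.99 − 1.7)² = 1.7×1.29² = 2.84 mA.
V_DS = V_DD − I_D·R_D = 17 − 2.84×4.7 = 3.65 V.
Saturation requires V_DS ≥ V_GS − V_t = 1.29 V; 3.65 ≥ 1.29 ✓.

I_D ≈ 2.8 mA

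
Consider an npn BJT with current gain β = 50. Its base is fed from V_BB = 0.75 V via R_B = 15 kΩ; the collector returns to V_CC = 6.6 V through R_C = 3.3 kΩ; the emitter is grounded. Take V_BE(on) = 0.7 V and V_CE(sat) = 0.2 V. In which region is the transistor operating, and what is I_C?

Assume active. Base-emitter loop: I_B = (V_BB − V_BE)/R_B = (0.75 − 0.7)/15 = 0.00333 mA.
I_C = β·I_B = 50×0.00333 = 0.167 mA.
V_CE = V_CC − I_C·R_C = 6.6 − 0.167×3.3 = 6.05 V > V_CE(sat), so the active-region assumption holds.

active; I_C ≈ 0.17 mA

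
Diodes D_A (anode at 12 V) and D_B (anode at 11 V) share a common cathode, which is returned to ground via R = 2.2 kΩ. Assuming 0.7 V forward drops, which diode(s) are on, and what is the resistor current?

Only D_A conducts; I_R ≈ 5.1 mA

Assume both conduct. Then node N would need to be at both 12−0.7 = 11.3 V and 11−0.7 = 10.3 V, which is impossible.
Assume only D_A conducts: V_N = 12 − 0.7 = 11.3 V, so I_R = 11.3/2.2 = 5.14 mA.
Check D_B: its anode-to-cathode voltage is 11 − 11.3 = -0.3 V < 0.7 V, so it is off. The assumption is consistent.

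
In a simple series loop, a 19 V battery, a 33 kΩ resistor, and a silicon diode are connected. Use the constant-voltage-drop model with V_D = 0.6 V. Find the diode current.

I ≈ 0.56 mA

KVL around the loop: 19 = V_D + I·R = 0.6 + I × 33 kΩ.
So I = (19 − 0.6) / 33 kΩ = 18.4 / 33 = 0.558 mA.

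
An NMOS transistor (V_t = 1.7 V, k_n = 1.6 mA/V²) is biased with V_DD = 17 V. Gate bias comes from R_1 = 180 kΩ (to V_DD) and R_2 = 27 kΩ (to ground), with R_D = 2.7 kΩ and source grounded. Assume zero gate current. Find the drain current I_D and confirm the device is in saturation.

I_D ≈ 0.21 mA

V_G = V_DD·R_2/(R_1+R_2) = 17×27/207 = 2.22 V. With the source grounded, V_GS = V_G = 2.22 V.
Assume saturation: I_D = (k_n/2)(V_GS − V_t)² = (1.6/2)×(2.22 − 1.7)² = 0.8×0.517² = 0.214 mA.
V_DS = V_DD − I_D·R_D = 17 − 0.214×2.7 = 16.4 V.
Saturation requires V_DS ≥ V_GS − V_t = 0.517 V; 16.4 ≥ 0.517 ✓.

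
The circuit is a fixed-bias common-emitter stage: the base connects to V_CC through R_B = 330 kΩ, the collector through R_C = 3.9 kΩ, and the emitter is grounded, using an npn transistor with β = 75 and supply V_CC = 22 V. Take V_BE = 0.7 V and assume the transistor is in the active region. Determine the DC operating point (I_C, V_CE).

I_C ≈ 4.8 mA, V_CE ≈ 3.1 V

Base loop: V_CC = I_B·R_B + V_BE, so I_B = (22 − 0.7)/330 kΩ = 0.0645 mA.
In the active region I_C = β·I_B = 75 × 0.0645 = 4.84 mA.
Collector loop: V_CE = V_CC − I_C·R_C = 22 − 4.84×3.9 = 3.12 V.
Since V_CE = 3.12 V > V_CE(sat) ≈ 0.2 V, the transistor is in the active region as assumed.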